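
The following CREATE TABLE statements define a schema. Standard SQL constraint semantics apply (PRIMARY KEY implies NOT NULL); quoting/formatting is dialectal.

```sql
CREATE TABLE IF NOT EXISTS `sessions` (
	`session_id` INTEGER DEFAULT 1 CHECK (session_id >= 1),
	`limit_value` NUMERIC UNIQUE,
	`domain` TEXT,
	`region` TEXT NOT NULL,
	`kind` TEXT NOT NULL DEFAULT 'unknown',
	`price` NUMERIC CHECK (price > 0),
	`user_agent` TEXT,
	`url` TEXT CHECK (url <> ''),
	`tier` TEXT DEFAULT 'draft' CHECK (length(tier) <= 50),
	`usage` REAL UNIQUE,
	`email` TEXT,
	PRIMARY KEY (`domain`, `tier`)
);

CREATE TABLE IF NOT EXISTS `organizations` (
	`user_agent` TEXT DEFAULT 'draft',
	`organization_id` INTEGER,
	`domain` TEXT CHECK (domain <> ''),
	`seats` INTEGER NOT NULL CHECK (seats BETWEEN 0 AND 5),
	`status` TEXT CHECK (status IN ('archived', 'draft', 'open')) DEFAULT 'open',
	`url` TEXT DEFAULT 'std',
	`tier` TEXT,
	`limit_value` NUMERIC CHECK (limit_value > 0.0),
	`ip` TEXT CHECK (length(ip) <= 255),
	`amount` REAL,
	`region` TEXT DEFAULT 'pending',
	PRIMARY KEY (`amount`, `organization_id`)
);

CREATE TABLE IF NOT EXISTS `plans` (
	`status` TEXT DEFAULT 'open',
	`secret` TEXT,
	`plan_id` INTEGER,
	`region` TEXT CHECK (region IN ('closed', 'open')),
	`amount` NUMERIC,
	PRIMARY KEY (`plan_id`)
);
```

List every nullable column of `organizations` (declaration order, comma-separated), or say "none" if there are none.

- user_agent: DEFAULT only fills an omitted column; an explicit NULL is still allowed → nullable.
- organization_id: part of the PRIMARY KEY, which implies NOT NULL → not nullable.
- domain: CHECK does not forbid NULL (a CHECK constraint passes when its expression is NULL) → nullable.
- seats: declared NOT NULL → not nullable.
- status: CHECK does not forbid NULL (a CHECK constraint passes when its expression is NULL) → nullable.
- url: DEFAULT only fills an omitted column; an explicit NULL is still allowed → nullable.
- tier: no NOT NULL constraint applies → nullable.
- limit_value: CHECK does not forbid NULL (a CHECK constraint passes when its expression is NULL) → nullable.
- ip: CHECK does not forbid NULL (a CHECK constraint passes when its expression is NULL) → nullable.
- amount: part of the PRIMARY KEY, which implies NOT NULL → not nullable.
- region: DEFAULT only fills an omitted column; an explicit NULL is still allowed → nullable.

user_agent, domain, status, url, tier, limit_value, ip, region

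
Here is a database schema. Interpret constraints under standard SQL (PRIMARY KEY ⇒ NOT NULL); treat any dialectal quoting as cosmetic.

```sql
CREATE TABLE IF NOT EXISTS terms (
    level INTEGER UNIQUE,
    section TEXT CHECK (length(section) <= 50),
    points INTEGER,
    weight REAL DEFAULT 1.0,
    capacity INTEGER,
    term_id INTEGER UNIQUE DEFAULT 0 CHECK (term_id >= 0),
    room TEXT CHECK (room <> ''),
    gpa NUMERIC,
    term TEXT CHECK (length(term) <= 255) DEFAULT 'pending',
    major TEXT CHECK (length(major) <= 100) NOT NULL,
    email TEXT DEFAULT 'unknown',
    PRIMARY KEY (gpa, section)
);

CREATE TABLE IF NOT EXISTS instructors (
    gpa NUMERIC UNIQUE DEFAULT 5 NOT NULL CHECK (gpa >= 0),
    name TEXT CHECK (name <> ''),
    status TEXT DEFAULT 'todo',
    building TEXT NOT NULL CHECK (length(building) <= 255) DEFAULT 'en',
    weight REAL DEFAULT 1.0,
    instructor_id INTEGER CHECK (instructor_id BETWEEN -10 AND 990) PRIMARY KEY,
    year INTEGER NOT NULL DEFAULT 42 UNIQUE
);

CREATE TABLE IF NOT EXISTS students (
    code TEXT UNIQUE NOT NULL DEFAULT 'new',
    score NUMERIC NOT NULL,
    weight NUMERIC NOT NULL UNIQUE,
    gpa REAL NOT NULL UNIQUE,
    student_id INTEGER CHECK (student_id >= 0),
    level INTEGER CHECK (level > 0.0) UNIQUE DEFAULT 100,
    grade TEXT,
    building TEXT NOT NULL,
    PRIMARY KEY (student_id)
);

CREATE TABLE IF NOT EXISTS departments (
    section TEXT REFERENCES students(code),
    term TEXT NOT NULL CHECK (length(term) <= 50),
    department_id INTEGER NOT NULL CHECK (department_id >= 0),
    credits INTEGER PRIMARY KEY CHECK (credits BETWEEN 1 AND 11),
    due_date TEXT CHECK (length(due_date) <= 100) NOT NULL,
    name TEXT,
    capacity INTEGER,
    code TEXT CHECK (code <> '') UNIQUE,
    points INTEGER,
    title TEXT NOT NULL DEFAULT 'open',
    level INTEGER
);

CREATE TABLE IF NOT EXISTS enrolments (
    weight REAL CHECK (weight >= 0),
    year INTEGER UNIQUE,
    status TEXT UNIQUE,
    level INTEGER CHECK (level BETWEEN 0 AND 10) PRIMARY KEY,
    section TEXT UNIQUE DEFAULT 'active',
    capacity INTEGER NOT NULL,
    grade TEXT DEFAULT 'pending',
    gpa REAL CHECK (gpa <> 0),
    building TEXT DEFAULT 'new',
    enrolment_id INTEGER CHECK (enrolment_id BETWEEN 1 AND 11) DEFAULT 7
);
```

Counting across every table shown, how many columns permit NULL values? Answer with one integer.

terms: 8 nullable (level, points, weight, capacity, term_id, room, term, email — PK (gpa, section) and explicit NOT NULL columns excluded).
instructors: 3 nullable (name, status, weight — PK (instructor_id) and explicit NOT NULL columns excluded).
students: 2 nullable (level, grade — PK (student_id) and explicit NOT NULL columns excluded).
departments: 6 nullable (section, name, capacity, code, points, level — PK (credits) and explicit NOT NULL columns excluded).
enrolments: 8 nullable (weight, year, status, section, grade, gpa, building, enrolment_id — PK (level) and explicit NOT NULL columns excluded).
Total: 8 + 3 + 2 + 6 + 8 = 27.

27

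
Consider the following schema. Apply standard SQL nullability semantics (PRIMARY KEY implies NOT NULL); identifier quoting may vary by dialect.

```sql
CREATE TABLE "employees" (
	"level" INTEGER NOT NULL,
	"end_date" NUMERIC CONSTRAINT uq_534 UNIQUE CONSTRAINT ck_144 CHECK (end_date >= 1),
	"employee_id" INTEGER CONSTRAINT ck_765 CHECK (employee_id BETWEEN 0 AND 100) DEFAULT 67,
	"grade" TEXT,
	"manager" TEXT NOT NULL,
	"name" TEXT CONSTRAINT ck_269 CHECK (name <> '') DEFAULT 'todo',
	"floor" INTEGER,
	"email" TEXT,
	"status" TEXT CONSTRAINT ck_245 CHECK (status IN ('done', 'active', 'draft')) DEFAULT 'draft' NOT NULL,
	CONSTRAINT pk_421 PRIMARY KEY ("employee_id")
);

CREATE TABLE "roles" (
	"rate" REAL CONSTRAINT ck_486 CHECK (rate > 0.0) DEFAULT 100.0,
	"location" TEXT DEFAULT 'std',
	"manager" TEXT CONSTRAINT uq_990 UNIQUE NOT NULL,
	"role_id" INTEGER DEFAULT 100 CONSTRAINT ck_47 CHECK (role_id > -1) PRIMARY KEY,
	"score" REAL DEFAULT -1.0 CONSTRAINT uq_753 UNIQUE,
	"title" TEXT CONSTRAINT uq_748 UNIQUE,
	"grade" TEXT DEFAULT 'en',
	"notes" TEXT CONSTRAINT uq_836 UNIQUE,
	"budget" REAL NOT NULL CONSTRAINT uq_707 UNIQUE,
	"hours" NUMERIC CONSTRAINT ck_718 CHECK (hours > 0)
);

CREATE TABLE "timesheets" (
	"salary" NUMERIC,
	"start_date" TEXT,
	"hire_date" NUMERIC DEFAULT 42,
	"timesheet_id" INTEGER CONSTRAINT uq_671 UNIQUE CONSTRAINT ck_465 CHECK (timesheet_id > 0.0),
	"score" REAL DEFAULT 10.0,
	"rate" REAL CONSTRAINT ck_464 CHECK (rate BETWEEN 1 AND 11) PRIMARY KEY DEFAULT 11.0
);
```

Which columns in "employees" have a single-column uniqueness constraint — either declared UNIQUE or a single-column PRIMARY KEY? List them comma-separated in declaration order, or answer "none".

end_date, employee_id

- level: no UNIQUE or single-column PK constraint.
- end_date: declared UNIQUE → unique.
- employee_id: single-column PRIMARY KEY → unique.
- grade: no UNIQUE or single-column PK constraint.
- manager: no UNIQUE or single-column PK constraint.
- name: no UNIQUE or single-column PK constraint.
- floor: no UNIQUE or single-column PK constraint.
- email: no UNIQUE or single-column PK constraint.
- status: no UNIQUE or single-column PK constraint.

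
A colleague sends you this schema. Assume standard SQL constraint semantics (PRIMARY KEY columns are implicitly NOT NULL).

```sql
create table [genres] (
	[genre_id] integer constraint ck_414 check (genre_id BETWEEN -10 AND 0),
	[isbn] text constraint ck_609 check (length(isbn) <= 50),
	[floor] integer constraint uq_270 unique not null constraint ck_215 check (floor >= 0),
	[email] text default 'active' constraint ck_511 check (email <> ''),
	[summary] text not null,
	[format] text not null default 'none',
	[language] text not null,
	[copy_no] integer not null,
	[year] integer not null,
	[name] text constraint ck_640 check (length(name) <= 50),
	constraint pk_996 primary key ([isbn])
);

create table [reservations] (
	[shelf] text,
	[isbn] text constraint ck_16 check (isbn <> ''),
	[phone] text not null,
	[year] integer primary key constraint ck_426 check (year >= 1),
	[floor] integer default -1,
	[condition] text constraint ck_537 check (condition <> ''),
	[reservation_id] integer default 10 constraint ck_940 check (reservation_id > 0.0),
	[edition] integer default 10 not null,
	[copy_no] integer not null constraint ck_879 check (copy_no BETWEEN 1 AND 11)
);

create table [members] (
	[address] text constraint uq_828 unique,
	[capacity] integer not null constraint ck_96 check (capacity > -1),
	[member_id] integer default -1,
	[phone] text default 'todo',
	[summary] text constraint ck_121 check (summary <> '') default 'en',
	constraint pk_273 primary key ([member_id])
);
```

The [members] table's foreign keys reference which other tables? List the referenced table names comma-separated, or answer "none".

none

No column in members has a REFERENCES clause.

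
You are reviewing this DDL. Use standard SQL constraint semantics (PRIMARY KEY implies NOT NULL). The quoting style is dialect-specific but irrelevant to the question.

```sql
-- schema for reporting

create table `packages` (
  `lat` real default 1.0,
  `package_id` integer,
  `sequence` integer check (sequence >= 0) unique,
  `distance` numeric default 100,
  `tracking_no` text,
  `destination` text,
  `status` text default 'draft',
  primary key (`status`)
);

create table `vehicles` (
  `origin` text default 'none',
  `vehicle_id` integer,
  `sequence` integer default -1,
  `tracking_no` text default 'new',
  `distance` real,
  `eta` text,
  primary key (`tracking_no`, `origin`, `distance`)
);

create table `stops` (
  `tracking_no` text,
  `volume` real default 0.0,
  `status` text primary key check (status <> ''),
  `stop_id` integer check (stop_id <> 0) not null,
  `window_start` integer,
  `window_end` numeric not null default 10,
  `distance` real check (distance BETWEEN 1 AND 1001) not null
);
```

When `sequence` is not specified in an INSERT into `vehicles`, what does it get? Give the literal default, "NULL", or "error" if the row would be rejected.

sequence has an explicit DEFAULT -1.
When the column is omitted from an INSERT, that default is used.

-1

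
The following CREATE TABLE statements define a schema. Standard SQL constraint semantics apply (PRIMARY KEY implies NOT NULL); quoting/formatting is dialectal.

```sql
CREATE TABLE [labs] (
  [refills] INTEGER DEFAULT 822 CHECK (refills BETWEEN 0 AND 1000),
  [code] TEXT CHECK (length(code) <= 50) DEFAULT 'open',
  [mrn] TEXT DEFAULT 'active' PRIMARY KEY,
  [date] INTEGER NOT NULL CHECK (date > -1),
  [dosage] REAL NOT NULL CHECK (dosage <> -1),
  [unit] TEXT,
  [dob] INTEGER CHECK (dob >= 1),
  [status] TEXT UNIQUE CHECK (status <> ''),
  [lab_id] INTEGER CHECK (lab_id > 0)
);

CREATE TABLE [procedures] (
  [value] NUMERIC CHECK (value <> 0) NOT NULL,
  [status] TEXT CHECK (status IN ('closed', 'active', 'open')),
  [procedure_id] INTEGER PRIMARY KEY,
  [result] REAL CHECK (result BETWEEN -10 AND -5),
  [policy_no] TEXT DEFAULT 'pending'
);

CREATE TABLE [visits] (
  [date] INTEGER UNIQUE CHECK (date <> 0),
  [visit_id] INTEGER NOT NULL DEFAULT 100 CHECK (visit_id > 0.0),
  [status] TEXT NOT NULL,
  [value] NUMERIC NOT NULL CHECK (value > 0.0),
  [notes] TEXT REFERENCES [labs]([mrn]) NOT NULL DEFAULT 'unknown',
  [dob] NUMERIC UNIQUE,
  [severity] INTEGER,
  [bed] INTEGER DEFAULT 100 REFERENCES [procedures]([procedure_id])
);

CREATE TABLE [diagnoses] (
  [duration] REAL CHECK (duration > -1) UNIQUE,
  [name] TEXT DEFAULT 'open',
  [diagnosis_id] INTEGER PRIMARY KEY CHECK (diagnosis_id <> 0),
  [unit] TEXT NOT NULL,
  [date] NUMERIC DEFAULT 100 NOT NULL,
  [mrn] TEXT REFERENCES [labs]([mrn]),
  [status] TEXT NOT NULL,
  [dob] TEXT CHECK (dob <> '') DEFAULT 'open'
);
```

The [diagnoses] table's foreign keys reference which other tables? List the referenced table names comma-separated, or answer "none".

- mrn REFERENCES labs(mrn).

labs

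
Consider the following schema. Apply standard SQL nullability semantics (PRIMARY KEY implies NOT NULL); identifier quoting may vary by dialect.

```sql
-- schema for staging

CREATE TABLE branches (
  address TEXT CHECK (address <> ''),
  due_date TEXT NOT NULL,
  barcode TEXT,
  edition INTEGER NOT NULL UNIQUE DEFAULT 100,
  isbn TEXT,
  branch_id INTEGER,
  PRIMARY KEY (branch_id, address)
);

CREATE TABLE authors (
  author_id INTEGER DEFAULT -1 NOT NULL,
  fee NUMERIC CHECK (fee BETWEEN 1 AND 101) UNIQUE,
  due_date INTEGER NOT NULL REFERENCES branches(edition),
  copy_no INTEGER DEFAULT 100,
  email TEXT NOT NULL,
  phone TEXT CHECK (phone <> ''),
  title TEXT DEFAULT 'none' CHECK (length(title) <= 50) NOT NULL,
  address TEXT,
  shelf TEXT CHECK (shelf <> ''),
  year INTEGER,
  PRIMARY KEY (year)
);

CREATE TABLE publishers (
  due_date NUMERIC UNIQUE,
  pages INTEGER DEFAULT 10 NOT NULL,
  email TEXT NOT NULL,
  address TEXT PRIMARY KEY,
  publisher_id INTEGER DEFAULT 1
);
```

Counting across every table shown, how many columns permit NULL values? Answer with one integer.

9

branches: 2 nullable (barcode, isbn — PK (branch_id, address) and explicit NOT NULL columns excluded).
authors: 5 nullable (fee, copy_no, phone, address, shelf — PK (year) and explicit NOT NULL columns excluded).
publishers: 2 nullable (due_date, publisher_id — PK (address) and explicit NOT NULL columns excluded).
Total: 2 + 5 + 2 = 9.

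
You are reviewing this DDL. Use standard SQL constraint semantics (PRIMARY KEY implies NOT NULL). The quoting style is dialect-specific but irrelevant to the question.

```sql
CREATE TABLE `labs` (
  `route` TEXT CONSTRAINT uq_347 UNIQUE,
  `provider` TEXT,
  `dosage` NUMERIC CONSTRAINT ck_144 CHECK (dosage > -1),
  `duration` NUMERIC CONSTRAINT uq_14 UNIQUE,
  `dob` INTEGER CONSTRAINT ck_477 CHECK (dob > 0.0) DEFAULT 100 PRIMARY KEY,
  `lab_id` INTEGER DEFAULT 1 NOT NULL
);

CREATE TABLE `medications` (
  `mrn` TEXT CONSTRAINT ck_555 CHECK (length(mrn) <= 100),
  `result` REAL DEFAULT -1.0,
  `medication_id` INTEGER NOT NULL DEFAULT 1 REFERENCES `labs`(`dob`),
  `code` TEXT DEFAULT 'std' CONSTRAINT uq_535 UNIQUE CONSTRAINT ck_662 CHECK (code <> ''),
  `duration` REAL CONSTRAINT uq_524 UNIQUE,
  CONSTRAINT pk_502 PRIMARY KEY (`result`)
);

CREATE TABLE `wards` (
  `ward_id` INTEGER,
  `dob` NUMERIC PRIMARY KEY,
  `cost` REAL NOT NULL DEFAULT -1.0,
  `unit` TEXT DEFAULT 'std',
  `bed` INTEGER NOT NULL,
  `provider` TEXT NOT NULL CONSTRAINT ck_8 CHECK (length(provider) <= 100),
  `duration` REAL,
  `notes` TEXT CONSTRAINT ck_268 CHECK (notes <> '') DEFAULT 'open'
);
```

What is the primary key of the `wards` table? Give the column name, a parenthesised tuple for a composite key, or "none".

dob

dob is declared PRIMARY KEY inline on the column.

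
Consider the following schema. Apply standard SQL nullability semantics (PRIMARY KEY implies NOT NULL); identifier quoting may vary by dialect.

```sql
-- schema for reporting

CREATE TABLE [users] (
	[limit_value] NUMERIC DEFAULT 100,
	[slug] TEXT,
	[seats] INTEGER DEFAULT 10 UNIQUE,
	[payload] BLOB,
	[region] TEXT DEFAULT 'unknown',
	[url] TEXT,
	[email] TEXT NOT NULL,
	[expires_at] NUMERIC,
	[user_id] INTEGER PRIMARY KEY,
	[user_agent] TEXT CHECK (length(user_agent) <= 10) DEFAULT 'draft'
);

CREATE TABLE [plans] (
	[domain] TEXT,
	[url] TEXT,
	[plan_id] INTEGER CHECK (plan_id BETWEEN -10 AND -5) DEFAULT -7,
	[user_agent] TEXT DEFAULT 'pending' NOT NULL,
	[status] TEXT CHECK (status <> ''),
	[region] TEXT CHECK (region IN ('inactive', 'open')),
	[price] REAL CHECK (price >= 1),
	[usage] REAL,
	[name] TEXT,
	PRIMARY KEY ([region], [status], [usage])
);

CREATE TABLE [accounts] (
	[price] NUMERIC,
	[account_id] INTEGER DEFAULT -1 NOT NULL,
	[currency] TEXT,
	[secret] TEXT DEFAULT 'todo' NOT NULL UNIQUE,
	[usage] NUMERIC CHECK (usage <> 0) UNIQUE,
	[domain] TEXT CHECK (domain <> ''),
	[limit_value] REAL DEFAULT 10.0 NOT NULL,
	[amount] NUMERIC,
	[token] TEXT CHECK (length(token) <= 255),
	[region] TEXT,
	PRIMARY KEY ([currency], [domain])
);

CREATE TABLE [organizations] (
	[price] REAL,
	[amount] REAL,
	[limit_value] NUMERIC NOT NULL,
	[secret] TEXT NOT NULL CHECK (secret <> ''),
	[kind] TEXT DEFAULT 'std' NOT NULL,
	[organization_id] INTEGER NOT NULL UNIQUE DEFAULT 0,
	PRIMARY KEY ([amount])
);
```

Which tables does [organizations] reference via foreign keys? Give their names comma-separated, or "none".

No column in organizations has a REFERENCES clause.

none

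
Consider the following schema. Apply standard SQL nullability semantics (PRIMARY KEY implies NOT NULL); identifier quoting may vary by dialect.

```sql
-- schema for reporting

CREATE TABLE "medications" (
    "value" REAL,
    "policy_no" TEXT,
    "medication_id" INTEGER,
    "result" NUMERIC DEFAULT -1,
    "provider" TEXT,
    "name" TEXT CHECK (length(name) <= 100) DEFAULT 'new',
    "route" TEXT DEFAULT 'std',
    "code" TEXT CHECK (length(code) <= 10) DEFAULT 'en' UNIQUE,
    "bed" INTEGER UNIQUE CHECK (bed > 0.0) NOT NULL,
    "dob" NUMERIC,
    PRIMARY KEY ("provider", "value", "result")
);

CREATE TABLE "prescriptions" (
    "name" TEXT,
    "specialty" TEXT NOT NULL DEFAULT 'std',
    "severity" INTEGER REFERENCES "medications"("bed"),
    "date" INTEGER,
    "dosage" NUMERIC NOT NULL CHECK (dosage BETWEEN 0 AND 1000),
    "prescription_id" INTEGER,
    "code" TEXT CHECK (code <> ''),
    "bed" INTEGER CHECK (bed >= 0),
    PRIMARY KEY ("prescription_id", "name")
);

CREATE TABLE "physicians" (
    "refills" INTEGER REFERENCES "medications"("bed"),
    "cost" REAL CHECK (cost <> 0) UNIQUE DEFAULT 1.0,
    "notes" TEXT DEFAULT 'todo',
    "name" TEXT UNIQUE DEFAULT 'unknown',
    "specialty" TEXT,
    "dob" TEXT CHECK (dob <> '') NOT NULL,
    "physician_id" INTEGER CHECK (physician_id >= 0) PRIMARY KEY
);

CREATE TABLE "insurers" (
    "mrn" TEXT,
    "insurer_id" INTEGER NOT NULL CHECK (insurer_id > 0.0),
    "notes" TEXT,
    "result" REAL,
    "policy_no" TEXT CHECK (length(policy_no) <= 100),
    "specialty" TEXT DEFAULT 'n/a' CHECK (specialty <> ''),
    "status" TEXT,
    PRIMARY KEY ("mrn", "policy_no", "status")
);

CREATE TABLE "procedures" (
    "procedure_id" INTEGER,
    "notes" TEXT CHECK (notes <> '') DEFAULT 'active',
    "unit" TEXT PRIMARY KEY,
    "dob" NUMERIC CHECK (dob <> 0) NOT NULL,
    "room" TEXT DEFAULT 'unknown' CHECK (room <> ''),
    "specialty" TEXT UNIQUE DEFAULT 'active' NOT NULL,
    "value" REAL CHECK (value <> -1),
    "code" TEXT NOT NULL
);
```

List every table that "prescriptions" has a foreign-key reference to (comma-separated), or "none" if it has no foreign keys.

- severity REFERENCES medications(bed).

medications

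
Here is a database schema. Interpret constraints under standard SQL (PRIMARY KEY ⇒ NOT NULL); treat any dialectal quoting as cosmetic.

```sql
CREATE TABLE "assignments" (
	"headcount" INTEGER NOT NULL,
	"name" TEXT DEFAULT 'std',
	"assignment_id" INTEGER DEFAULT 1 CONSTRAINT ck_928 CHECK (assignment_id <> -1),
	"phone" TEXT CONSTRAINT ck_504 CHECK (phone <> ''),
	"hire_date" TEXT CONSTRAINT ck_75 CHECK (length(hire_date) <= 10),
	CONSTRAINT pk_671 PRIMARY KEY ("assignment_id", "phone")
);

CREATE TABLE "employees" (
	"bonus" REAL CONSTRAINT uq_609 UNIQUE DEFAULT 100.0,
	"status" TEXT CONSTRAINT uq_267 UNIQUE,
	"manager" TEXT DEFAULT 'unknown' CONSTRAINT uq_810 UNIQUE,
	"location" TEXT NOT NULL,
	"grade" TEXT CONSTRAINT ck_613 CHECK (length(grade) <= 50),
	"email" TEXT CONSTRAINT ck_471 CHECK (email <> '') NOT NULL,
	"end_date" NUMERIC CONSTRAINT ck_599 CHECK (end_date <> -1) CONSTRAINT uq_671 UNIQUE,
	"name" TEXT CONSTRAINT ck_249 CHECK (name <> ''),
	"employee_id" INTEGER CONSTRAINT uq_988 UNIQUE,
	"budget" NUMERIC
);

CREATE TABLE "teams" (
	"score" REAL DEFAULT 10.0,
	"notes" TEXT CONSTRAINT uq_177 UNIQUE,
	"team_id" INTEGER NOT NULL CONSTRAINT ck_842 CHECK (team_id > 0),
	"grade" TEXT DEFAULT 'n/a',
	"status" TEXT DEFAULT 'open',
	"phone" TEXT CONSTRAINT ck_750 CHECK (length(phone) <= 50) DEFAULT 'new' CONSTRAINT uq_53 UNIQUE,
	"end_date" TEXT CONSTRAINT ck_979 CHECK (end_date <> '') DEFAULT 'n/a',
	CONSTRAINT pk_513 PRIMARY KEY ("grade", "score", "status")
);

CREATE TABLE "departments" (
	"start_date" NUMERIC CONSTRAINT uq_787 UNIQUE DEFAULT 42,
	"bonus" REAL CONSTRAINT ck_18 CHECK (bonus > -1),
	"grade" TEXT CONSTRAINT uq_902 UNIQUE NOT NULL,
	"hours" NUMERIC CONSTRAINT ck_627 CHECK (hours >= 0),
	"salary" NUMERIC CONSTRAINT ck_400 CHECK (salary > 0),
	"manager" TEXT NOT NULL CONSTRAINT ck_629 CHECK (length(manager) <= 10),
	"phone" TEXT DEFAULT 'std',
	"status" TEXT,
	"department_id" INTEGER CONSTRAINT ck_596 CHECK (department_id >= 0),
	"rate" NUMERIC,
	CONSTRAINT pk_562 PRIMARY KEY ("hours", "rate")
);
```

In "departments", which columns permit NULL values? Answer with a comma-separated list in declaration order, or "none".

- start_date: UNIQUE does not imply NOT NULL → nullable.
- bonus: CHECK does not forbid NULL (a CHECK constraint passes when its expression is NULL) → nullable.
- grade: declared NOT NULL → not nullable.
- hours: part of the PRIMARY KEY, which implies NOT NULL → not nullable.
- salary: CHECK does not forbid NULL (a CHECK constraint passes when its expression is NULL) → nullable.
- manager: declared NOT NULL → not nullable.
- phone: DEFAULT only fills an omitted column; an explicit NULL is still allowed → nullable.
- status: no NOT NULL constraint applies → nullable.
- department_id: CHECK does not forbid NULL (a CHECK constraint passes when its expression is NULL) → nullable.
- rate: part of the PRIMARY KEY, which implies NOT NULL → not nullable.

start_date, bonus, salary, phone, status, department_id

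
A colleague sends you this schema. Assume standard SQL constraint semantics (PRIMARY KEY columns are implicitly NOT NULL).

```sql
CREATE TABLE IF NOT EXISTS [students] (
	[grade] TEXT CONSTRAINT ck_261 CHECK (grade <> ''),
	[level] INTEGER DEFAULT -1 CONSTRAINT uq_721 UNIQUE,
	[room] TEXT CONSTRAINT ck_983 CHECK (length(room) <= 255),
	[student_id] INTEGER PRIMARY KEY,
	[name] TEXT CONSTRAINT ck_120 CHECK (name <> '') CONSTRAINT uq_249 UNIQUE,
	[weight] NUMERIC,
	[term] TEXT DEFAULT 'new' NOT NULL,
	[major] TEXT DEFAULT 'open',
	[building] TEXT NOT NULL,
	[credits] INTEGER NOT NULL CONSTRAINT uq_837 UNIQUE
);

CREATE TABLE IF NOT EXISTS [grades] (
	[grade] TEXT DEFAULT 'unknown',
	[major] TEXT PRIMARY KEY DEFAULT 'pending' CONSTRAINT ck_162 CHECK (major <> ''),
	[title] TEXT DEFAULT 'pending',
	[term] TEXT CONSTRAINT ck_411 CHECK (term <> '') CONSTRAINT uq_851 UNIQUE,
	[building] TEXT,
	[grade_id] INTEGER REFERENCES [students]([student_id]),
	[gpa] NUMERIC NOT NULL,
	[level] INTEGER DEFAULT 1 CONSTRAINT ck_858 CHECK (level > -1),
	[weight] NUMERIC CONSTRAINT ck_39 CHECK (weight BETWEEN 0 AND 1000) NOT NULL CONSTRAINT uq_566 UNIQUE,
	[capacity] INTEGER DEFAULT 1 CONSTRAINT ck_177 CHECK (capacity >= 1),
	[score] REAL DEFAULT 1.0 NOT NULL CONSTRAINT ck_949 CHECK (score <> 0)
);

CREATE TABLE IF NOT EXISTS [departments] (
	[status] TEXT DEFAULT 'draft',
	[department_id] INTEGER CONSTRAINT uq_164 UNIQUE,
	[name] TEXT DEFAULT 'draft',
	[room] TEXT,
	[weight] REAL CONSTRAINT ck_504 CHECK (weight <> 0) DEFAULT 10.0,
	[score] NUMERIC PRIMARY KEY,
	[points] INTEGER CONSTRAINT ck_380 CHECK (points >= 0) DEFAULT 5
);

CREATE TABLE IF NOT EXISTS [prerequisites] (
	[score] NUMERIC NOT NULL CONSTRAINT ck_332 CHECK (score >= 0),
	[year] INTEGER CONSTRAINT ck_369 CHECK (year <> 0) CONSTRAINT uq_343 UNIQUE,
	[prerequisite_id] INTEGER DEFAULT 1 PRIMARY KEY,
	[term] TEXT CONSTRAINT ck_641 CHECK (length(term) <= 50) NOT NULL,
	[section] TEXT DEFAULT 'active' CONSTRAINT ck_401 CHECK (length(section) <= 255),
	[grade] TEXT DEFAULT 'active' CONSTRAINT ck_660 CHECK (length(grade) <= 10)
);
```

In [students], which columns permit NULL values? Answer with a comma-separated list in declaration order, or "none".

grade, level, room, name, weight, major

- grade: CHECK does not forbid NULL (a CHECK constraint passes when its expression is NULL) → nullable.
- level: UNIQUE does not imply NOT NULL → nullable.
- room: CHECK does not forbid NULL (a CHECK constraint passes when its expression is NULL) → nullable.
- student_id: part of the PRIMARY KEY, which implies NOT NULL → not nullable.
- name: CHECK does not forbid NULL (a CHECK constraint passes when its expression is NULL) → nullable.
- weight: no NOT NULL constraint applies → nullable.
- term: declared NOT NULL → not nullable.
- major: DEFAULT only fills an omitted column; an explicit NULL is still allowed → nullable.
- building: declared NOT NULL → not nullable.
- credits: declared NOT NULL → not nullable.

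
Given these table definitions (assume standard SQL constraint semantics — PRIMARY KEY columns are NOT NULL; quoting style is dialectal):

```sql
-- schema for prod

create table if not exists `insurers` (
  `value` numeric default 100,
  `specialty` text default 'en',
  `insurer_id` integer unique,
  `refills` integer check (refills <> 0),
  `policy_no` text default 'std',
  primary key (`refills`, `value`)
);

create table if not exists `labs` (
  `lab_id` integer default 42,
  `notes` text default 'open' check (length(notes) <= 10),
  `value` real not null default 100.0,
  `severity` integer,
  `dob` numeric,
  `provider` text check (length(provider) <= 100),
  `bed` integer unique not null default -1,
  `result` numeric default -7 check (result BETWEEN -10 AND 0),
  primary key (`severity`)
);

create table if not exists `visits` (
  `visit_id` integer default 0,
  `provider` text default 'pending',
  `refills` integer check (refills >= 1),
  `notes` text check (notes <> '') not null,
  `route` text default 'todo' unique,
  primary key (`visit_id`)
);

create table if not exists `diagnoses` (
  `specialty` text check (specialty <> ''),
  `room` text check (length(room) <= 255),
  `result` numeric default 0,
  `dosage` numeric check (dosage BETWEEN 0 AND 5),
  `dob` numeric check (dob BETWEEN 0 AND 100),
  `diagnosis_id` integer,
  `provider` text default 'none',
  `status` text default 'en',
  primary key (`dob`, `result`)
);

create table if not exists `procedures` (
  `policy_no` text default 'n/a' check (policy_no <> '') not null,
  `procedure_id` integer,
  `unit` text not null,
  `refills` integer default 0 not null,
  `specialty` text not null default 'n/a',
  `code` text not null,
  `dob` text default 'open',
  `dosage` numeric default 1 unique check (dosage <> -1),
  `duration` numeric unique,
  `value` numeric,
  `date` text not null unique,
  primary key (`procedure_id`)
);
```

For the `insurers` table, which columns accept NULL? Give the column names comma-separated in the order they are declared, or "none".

specialty, insurer_id, policy_no

- value: part of the PRIMARY KEY, which implies NOT NULL → not nullable.
- specialty: DEFAULT only fills an omitted column; an explicit NULL is still allowed → nullable.
- insurer_id: UNIQUE does not imply NOT NULL → nullable.
- refills: part of the PRIMARY KEY, which implies NOT NULL → not nullable.
- policy_no: DEFAULT only fills an omitted column; an explicit NULL is still allowed → nullable.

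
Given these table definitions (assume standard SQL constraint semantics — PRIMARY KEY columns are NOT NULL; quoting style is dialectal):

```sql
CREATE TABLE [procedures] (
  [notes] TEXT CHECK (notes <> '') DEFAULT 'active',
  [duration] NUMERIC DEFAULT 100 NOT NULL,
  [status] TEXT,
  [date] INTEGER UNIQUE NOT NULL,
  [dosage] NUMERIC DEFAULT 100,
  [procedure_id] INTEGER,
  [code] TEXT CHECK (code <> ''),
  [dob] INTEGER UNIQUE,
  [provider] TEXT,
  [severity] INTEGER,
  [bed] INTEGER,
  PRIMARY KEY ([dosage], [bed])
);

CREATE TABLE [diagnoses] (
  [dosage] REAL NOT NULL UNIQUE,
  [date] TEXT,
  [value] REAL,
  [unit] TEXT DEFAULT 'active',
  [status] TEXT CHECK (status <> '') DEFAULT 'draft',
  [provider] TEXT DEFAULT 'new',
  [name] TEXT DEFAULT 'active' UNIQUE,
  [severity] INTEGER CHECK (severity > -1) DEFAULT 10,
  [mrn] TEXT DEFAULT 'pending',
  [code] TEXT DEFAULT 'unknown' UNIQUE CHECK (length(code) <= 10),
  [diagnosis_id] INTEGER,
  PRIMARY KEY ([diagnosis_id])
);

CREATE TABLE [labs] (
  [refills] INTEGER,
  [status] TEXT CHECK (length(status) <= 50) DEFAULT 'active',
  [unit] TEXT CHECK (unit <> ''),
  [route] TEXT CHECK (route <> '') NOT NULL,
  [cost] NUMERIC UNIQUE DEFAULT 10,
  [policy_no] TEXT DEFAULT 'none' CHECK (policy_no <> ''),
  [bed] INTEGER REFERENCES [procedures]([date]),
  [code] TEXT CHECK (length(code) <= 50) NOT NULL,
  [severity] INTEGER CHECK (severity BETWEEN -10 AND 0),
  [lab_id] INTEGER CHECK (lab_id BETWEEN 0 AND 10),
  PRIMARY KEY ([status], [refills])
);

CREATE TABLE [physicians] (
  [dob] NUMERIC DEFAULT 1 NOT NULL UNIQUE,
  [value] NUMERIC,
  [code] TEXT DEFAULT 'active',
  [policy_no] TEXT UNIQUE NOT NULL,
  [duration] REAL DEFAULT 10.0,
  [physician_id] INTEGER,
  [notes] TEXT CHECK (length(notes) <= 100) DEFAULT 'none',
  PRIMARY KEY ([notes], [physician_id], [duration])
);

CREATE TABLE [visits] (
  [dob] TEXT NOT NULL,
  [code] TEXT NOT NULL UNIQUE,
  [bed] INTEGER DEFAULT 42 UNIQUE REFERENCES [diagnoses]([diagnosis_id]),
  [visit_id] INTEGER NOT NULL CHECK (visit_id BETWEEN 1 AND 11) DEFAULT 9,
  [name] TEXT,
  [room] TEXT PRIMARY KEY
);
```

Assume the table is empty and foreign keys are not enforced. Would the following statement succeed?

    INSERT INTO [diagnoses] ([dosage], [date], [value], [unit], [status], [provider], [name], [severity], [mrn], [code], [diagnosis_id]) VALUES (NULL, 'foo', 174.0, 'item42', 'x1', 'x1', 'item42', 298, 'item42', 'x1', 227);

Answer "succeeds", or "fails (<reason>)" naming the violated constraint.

dosage is explicitly set to NULL, but dosage is declared NOT NULL.

fails (NOT NULL on dosage)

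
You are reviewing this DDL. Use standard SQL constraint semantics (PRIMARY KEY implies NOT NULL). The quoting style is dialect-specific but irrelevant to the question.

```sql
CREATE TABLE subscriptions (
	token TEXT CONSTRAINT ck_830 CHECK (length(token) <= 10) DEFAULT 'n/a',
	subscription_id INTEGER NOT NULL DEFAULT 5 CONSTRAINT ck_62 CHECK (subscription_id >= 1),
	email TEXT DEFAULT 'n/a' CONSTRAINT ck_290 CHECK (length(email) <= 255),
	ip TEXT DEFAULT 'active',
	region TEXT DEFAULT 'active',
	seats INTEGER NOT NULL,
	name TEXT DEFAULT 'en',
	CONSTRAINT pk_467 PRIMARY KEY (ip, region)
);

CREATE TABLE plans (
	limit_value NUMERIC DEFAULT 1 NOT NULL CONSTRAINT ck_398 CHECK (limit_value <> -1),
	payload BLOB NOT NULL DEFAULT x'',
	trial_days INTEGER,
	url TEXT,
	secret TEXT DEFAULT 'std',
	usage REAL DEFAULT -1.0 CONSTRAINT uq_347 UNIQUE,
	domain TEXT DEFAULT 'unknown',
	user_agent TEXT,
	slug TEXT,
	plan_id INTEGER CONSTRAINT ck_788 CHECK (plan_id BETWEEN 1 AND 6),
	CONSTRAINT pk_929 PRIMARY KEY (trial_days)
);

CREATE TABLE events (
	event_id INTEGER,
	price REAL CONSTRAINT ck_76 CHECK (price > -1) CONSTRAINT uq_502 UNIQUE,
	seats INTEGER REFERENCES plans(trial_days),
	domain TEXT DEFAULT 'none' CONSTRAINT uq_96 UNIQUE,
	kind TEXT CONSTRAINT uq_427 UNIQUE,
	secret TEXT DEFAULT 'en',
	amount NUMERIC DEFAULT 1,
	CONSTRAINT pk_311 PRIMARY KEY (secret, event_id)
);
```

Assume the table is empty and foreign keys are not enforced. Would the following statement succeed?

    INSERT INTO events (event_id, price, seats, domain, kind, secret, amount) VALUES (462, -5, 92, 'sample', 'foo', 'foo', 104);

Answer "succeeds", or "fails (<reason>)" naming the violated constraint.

The value -5 for price violates CHECK (price > -1).

fails (CHECK on price)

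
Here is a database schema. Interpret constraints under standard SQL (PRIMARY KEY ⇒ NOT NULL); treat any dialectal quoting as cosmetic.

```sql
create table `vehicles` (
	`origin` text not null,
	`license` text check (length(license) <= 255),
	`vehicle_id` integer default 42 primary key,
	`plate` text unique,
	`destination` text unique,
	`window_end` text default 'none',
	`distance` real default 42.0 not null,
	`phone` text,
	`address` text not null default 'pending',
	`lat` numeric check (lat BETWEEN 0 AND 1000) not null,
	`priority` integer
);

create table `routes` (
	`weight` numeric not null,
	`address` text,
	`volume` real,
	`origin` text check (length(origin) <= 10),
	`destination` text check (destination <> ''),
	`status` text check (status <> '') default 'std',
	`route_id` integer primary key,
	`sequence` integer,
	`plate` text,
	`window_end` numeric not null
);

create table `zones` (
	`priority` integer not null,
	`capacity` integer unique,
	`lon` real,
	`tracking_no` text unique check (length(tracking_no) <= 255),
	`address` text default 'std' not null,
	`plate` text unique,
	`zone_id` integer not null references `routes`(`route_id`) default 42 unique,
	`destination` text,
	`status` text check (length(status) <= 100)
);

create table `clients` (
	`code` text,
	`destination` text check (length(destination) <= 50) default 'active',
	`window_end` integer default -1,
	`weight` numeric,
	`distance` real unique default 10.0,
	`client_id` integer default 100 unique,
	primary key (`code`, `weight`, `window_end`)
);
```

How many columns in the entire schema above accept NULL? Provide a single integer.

vehicles: 6 nullable (license, plate, destination, window_end, phone, priority — PK (vehicle_id) and explicit NOT NULL columns excluded).
routes: 7 nullable (address, volume, origin, destination, status, sequence, plate — PK (route_id) and explicit NOT NULL columns excluded).
zones: 6 nullable (capacity, lon, tracking_no, plate, destination, status — PK none and explicit NOT NULL columns excluded).
clients: 3 nullable (destination, distance, client_id — PK (code, weight, window_end) and explicit NOT NULL columns excluded).
Total: 6 + 7 + 6 + 3 = 22.

22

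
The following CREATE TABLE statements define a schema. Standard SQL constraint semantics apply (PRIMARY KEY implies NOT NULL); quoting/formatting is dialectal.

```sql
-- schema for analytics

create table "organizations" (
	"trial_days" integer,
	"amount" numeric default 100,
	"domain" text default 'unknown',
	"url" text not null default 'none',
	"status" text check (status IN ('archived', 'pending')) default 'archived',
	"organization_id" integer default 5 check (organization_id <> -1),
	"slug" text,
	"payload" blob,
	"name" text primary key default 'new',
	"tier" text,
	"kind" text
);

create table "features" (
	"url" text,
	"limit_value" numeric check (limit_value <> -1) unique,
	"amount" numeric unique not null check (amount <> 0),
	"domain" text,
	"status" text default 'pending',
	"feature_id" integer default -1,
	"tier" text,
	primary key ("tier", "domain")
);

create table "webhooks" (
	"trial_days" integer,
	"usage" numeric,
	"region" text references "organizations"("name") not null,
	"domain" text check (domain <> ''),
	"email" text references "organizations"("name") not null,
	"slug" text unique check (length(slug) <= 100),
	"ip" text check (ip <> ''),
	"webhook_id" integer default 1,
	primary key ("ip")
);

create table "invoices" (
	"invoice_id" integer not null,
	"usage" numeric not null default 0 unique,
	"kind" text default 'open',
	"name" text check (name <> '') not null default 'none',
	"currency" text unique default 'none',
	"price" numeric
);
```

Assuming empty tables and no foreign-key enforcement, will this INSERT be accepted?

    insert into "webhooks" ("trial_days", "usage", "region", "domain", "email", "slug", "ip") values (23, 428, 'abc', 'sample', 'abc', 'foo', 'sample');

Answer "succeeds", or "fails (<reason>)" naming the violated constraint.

succeeds

NOT NULL columns: email is supplied; ip is supplied; region is supplied.
CHECK constraints: 'sample' satisfies (domain <> ''); 'foo' satisfies (length(slug) <= 100); 'sample' satisfies (ip <> '').
No constraint is violated.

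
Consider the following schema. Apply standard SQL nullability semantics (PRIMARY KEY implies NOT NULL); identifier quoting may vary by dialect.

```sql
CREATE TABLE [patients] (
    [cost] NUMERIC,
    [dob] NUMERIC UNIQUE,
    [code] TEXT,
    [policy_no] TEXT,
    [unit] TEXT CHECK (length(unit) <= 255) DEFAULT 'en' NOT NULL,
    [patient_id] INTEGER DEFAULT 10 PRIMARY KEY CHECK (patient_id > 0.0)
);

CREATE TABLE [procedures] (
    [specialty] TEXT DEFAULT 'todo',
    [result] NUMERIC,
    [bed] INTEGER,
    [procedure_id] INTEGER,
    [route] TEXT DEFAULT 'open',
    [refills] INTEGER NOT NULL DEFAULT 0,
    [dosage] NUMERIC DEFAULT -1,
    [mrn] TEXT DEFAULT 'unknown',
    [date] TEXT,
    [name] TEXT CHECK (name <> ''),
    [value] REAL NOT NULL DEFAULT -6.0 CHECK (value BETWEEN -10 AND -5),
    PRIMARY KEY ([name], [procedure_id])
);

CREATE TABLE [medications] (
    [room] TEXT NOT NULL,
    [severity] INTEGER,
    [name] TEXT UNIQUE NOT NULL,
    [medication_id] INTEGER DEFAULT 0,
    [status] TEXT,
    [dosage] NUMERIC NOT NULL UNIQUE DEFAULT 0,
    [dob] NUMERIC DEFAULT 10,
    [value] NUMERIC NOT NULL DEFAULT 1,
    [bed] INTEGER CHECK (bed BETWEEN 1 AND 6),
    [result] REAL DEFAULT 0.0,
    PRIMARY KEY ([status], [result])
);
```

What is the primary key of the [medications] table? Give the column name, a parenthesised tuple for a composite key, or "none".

A table-level PRIMARY KEY clause names 2 columns: status, result.
This is a composite key — the combination is unique, not each column individually.

(status, result)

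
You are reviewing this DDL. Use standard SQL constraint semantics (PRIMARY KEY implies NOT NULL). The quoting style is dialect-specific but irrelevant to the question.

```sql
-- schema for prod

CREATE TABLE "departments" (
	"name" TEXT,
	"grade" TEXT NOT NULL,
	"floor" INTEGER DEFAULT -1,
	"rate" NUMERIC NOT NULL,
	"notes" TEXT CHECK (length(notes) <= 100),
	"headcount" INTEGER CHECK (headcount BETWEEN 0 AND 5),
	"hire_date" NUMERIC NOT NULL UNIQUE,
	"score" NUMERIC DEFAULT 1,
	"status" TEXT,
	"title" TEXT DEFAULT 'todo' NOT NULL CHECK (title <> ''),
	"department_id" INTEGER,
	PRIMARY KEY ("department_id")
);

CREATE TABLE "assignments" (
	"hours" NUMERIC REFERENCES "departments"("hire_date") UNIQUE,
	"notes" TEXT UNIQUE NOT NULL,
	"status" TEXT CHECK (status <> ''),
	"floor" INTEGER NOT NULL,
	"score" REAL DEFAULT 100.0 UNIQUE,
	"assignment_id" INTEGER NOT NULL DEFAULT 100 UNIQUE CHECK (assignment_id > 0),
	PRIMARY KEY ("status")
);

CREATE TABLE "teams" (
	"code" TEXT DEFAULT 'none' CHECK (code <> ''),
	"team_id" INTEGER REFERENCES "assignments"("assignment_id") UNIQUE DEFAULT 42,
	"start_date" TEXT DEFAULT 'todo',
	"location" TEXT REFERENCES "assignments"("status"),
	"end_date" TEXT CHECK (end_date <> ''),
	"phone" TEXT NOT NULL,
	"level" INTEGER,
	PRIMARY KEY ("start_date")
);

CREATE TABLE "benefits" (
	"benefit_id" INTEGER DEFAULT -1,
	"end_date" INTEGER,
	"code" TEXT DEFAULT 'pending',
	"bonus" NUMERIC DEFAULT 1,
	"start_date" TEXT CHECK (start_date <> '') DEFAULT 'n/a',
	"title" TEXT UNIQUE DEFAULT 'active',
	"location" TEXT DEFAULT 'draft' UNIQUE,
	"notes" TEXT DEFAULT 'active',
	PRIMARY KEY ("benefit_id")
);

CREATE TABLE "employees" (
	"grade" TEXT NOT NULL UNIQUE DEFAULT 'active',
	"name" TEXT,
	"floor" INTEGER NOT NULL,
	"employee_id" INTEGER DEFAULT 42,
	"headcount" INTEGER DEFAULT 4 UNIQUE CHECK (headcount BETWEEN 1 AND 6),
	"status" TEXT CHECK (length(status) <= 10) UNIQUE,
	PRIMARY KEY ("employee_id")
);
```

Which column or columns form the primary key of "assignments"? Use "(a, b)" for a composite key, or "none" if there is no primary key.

status

status is declared PRIMARY KEY as a table-level PRIMARY KEY clause.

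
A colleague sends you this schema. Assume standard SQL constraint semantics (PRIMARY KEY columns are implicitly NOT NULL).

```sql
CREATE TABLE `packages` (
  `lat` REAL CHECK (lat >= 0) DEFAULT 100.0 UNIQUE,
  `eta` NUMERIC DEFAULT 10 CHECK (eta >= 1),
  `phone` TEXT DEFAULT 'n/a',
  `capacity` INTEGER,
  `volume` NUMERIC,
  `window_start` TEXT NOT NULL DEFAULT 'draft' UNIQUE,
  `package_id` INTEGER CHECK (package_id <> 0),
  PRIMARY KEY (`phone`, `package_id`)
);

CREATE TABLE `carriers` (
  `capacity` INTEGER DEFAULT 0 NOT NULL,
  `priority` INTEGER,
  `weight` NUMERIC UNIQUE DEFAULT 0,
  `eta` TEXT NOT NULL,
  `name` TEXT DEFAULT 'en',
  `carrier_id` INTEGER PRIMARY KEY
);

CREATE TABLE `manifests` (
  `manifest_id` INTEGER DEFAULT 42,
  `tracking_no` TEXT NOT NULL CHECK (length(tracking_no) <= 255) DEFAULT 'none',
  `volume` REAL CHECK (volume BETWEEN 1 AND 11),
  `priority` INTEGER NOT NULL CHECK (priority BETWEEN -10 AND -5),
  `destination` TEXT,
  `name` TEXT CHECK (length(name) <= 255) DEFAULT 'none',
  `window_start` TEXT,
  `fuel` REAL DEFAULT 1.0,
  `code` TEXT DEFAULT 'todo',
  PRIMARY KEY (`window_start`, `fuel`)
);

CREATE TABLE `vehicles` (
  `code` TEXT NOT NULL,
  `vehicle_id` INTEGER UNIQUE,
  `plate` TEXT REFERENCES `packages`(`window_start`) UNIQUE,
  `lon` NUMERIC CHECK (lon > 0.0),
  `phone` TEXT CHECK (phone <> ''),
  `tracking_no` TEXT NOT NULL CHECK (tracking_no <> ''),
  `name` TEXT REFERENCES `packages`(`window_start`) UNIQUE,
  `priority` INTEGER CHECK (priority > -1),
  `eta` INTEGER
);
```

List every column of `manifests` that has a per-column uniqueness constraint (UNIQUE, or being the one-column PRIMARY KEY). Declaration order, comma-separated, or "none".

none

- manifest_id: no UNIQUE or single-column PK constraint.
- tracking_no: no UNIQUE or single-column PK constraint.
- volume: no UNIQUE or single-column PK constraint.
- priority: no UNIQUE or single-column PK constraint.
- destination: no UNIQUE or single-column PK constraint.
- name: no UNIQUE or single-column PK constraint.
- window_start: part of a composite PRIMARY KEY — only the tuple is unique, not this column on its own.
- fuel: part of a composite PRIMARY KEY — only the tuple is unique, not this column on its own.
- code: no UNIQUE or single-column PK constraint.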